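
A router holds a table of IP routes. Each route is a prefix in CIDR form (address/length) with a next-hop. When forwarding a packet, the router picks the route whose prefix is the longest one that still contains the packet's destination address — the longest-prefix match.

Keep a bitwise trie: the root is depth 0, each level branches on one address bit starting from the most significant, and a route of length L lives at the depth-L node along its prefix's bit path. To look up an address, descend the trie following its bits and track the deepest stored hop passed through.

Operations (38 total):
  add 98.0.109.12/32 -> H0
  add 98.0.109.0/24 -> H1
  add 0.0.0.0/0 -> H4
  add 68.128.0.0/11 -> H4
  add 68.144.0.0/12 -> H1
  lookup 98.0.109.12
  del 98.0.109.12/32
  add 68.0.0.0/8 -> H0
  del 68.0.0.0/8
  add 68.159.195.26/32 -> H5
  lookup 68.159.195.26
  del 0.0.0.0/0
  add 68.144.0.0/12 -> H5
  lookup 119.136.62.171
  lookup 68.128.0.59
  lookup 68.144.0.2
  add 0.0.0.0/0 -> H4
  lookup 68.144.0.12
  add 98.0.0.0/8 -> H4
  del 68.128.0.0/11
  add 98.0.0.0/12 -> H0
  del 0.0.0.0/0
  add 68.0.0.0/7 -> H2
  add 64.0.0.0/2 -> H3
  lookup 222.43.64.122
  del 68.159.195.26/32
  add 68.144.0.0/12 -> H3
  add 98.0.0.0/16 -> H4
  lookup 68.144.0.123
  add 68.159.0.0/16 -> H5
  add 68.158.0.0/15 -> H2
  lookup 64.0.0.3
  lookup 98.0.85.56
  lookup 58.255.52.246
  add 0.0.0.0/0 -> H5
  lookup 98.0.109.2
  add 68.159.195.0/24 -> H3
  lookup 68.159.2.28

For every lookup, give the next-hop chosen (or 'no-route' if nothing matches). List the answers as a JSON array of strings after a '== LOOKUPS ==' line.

Trace:
  add 98.0.109.12/32 -> H0 at depth 32
  add 98.0.109.0/24 -> H1 at depth 24
  add 0.0.0.0/0 -> H4 at depth 0
  add 68.128.0.0/11 -> H4 at depth 11
  add 68.144.0.0/12 -> H1 at depth 12
  Q 98.0.109.12: descend 01100010000000000110110100001100 ; hops seen [H4,H1,H0] ; pick H0
  del 98.0.109.12/32 (clear depth 32)
  add 68.0.0.0/8 -> H0 at depth 8
  del 68.0.0.0/8 (clear depth 8)
  add 68.159.195.26/32 -> H5 at depth 32
  Q 68.159.195.26: descend 01000100100111111100001100011010 ; hops seen [H4,H4,H1,H5] ; pick H5
  del 0.0.0.0/0 (clear depth 0)
  add 68.144.0.0/12 -> H5 at depth 12
  Q 119.136.62.171: descend 011 ; hops seen [∅] ; pick no-route
  Q 68.128.0.59: descend 01000100100 ; hops seen [H4] ; pick H4
  Q 68.144.0.2: descend 010001001001 ; hops seen [H4,H5] ; pick H5
  add 0.0.0.0/0 -> H4 at depth 0
  Q 68.144.0.12: descend 010001001001 ; hops seen [H4,H4,H5] ; pick H5
  add 98.0.0.0/8 -> H4 at depth 8
  del 68.128.0.0/11 (clear depth 11)
  add 98.0.0.0/12 -> H0 at depth 12
  del 0.0.0.0/0 (clear depth 0)
  add 68.0.0.0/7 -> H2 at depth 7
  add 64.0.0.0/2 -> H3 at depth 2
  Q 222.43.64.122: descend ε ; hops seen [∅] ; pick no-route
  del 68.159.195.26/32 (clear depth 32)
  add 68.144.0.0/12 -> H3 at depth 12
  add 98.0.0.0/16 -> H4 at depth 16
  Q 68.144.0.123: descend 010001001001 ; hops seen [H3,H2,H3] ; pick H3
  add 68.159.0.0/16 -> H5 at depth 16
  add 68.158.0.0/15 -> H2 at depth 15
  Q 64.0.0.3: descend 01000 ; hops seen [H3] ; pick H3
  Q 98.0.85.56: descend 011000100000000001 ; hops seen [H3,H4,H0,H4] ; pick H4
  Q 58.255.52.246: descend 0 ; hops seen [∅] ; pick no-route
  add 0.0.0.0/0 -> H5 at depth 0
  Q 98.0.109.2: descend 0110001000000000011011010000 ; hops seen [H5,H3,H4,H0,H4,H1] ; pick H1
  add 68.159.195.0/24 -> H3 at depth 24
  Q 68.159.2.28: descend 0100010010011111 ; hops seen [H5,H3,H2,H3,H2,H5] ; pick H5

== LOOKUPS ==
["H0","H5","no-route","H4","H5","H5","no-route","H3","H3","H4","no-route","H1","H5"]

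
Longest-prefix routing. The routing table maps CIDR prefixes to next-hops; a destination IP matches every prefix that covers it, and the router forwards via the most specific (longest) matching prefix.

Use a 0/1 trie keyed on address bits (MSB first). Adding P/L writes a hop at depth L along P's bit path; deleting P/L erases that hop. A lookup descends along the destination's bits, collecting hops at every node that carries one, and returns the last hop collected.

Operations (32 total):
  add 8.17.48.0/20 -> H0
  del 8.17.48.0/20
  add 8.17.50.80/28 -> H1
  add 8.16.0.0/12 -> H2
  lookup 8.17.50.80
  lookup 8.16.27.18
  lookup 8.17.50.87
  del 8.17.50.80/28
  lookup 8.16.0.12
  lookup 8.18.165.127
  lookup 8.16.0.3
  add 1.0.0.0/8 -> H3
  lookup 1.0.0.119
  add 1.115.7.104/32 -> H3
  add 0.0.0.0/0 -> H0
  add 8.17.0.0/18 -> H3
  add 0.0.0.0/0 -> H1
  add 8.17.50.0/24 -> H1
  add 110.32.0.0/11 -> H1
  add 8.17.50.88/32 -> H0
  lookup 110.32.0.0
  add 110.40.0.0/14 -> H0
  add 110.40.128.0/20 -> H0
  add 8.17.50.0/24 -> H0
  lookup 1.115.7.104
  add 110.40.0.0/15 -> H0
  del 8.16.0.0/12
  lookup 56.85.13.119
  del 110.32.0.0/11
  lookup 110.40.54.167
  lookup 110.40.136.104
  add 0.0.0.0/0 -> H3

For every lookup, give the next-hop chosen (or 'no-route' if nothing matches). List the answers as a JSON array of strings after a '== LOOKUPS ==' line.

Trace:
  + 8.17.48.0/20 (H0) depth=20
  del 8.17.48.0/20 (clear depth 20)
  + 8.17.50.80/28 (H1) depth=28
  + 8.16.0.0/12 (H2) depth=12
  ? 8.17.50.80  path d0:-→d1:-→d2:-→d3:-→d4:-→d5:-→d6:-→d7:-→d8:-→d9:-→d10:-→d11:-→d12:H2→d13:-→d14:-→d15:-→d16:-→d17:-→d18:-→d19:-→d20:-→d21:-→d22:-→d23:-→d24:-→d25:-→d26:-→d27:-→d28:H1  best=H1
  ? 8.16.27.18  path d0:-→d1:-→d2:-→d3:-→d4:-→d5:-→d6:-→d7:-→d8:-→d9:-→d10:-→d11:-→d12:H2→d13:-→d14:-→d15:-  best=H2
  ? 8.17.50.87  path d0:-→d1:-→d2:-→d3:-→d4:-→d5:-→d6:-→d7:-→d8:-→d9:-→d10:-→d11:-→d12:H2→d13:-→d14:-→d15:-→d16:-→d17:-→d18:-→d19:-→d20:-→d21:-→d22:-→d23:-→d24:-→d25:-→d26:-→d27:-→d28:H1  best=H1
  del 8.17.50.80/28 (clear depth 28)
  ? 8.16.0.12  path d0:-→d1:-→d2:-→d3:-→d4:-→d5:-→d6:-→d7:-→d8:-→d9:-→d10:-→d11:-→d12:H2→d13:-→d14:-→d15:-  best=H2
  ? 8.18.165.127  path d0:-→d1:-→d2:-→d3:-→d4:-→d5:-→d6:-→d7:-→d8:-→d9:-→d10:-→d11:-→d12:H2→d13:-→d14:-  best=H2
  ? 8.16.0.3  path d0:-→d1:-→d2:-→d3:-→d4:-→d5:-→d6:-→d7:-→d8:-→d9:-→d10:-→d11:-→d12:H2→d13:-→d14:-→d15:-  best=H2
  + 1.0.0.0/8 (H3) depth=8
  ? 1.0.0.119  path d0:-→d1:-→d2:-→d3:-→d4:-→d5:-→d6:-→d7:-→d8:H3  best=H3
  + 1.115.7.104/32 (H3) depth=32
  + 0.0.0.0/0 (H0) depth=0
  + 8.17.0.0/18 (H3) depth=18
  + 0.0.0.0/0 (H1) depth=0
  + 8.17.50.0/24 (H1) depth=24
  + 110.32.0.0/11 (H1) depth=11
  + 8.17.50.88/32 (H0) depth=32
  ? 110.32.0.0  path d0:H1→d1:-→d2:-→d3:-→d4:-→d5:-→d6:-→d7:-→d8:-→d9:-→d10:-→d11:H1  best=H1
  + 110.40.0.0/14 (H0) depth=14
  + 110.40.128.0/20 (H0) depth=20
  + 8.17.50.0/24 (H0) depth=24
  ? 1.115.7.104  path d0:H1→d1:-→d2:-→d3:-→d4:-→d5:-→d6:-→d7:-→d8:H3→d9:-→d10:-→d11:-→d12:-→d13:-→d14:-→d15:-→d16:-→d17:-→d18:-→d19:-→d20:-→d21:-→d22:-→d23:-→d24:-→d25:-→d26:-→d27:-→d28:-→d29:-→d30:-→d31:-→d32:H3  best=H3
  + 110.40.0.0/15 (H0) depth=15
  del 8.16.0.0/12 (clear depth 12)
  ? 56.85.13.119  path d0:H1→d1:-→d2:-  best=H1
  del 110.32.0.0/11 (clear depth 11)
  ? 110.40.54.167  path d0:H1→d1:-→d2:-→d3:-→d4:-→d5:-→d6:-→d7:-→d8:-→d9:-→d10:-→d11:-→d12:-→d13:-→d14:H0→d15:H0→d16:-  best=H0
  ? 110.40.136.104  path d0:H1→d1:-→d2:-→d3:-→d4:-→d5:-→d6:-→d7:-→d8:-→d9:-→d10:-→d11:-→d12:-→d13:-→d14:H0→d15:H0→d16:-→d17:-→d18:-→d19:-→d20:H0  best=H0
  + 0.0.0.0/0 (H3) depth=0

== LOOKUPS ==
["H1","H2","H1","H2","H2","H2","H3","H1","H3","H1","H0","H0"]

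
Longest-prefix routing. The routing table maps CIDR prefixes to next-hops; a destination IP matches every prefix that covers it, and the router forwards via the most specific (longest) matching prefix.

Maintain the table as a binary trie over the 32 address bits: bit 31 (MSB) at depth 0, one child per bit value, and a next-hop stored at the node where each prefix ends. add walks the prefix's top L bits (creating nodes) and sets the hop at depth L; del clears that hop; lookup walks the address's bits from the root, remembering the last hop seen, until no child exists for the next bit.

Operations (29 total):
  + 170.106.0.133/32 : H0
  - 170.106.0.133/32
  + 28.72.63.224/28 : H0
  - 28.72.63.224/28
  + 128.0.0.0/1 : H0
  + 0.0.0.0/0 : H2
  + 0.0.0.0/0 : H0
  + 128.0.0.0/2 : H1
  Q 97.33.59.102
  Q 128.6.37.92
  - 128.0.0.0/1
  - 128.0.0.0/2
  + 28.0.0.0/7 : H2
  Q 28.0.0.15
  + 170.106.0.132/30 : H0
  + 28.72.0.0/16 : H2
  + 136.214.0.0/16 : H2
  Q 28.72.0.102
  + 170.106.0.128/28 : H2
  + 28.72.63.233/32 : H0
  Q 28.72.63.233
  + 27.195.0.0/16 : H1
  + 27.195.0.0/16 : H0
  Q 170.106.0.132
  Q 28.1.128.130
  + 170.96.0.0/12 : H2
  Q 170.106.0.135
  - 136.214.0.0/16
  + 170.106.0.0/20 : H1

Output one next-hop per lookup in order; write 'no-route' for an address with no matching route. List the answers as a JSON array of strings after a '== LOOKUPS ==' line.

Trace:
  add 170.106.0.133/32 -> H0 at depth 32
  del 170.106.0.133/32 (clear depth 32)
  add 28.72.63.224/28 -> H0 at depth 28
  del 28.72.63.224/28 (clear depth 28)
  add 128.0.0.0/1 -> H0 at depth 1
  add 0.0.0.0/0 -> H2 at depth 0
  add 0.0.0.0/0 -> H0 at depth 0
  add 128.0.0.0/2 -> H1 at depth 2
  ? 97.33.59.102  path d0:H0→d1:-  best=H0
  ? 128.6.37.92  path d0:H0→d1:H0→d2:H1  best=H1
  del 128.0.0.0/1 (clear depth 1)
  del 128.0.0.0/2 (clear depth 2)
  add 28.0.0.0/7 -> H2 at depth 7
  ? 28.0.0.15  path d0:H0→d1:-→d2:-→d3:-→d4:-→d5:-→d6:-→d7:H2→d8:-→d9:-  best=H2
  add 170.106.0.132/30 -> H0 at depth 30
  add 28.72.0.0/16 -> H2 at depth 16
  add 136.214.0.0/16 -> H2 at depth 16
  ? 28.72.0.102  path d0:H0→d1:-→d2:-→d3:-→d4:-→d5:-→d6:-→d7:H2→d8:-→d9:-→d10:-→d11:-→d12:-→d13:-→d14:-→d15:-→d16:H2→d17:-→d18:-  best=H2
  add 170.106.0.128/28 -> H2 at depth 28
  add 28.72.63.233/32 -> H0 at depth 32
  ? 28.72.63.233  path d0:H0→d1:-→d2:-→d3:-→d4:-→d5:-→d6:-→d7:H2→d8:-→d9:-→d10:-→d11:-→d12:-→d13:-→d14:-→d15:-→d16:H2→d17:-→d18:-→d19:-→d20:-→d21:-→d22:-→d23:-→d24:-→d25:-→d26:-→d27:-→d28:-→d29:-→d30:-→d31:-→d32:H0  best=H0
  add 27.195.0.0/16 -> H1 at depth 16
  add 27.195.0.0/16 -> H0 at depth 16
  ? 170.106.0.132  path d0:H0→d1:-→d2:-→d3:-→d4:-→d5:-→d6:-→d7:-→d8:-→d9:-→d10:-→d11:-→d12:-→d13:-→d14:-→d15:-→d16:-→d17:-→d18:-→d19:-→d20:-→d21:-→d22:-→d23:-→d24:-→d25:-→d26:-→d27:-→d28:H2→d29:-→d30:H0→d31:-  best=H0
  ? 28.1.128.130  path d0:H0→d1:-→d2:-→d3:-→d4:-→d5:-→d6:-→d7:H2→d8:-→d9:-  best=H2
  add 170.96.0.0/12 -> H2 at depth 12
  ? 170.106.0.135  path d0:H0→d1:-→d2:-→d3:-→d4:-→d5:-→d6:-→d7:-→d8:-→d9:-→d10:-→d11:-→d12:H2→d13:-→d14:-→d15:-→d16:-→d17:-→d18:-→d19:-→d20:-→d21:-→d22:-→d23:-→d24:-→d25:-→d26:-→d27:-→d28:H2→d29:-→d30:H0  best=H0
  del 136.214.0.0/16 (clear depth 16)
  add 170.106.0.0/20 -> H1 at depth 20

== LOOKUPS ==
["H0","H1","H2","H2","H0","H0","H2","H0"]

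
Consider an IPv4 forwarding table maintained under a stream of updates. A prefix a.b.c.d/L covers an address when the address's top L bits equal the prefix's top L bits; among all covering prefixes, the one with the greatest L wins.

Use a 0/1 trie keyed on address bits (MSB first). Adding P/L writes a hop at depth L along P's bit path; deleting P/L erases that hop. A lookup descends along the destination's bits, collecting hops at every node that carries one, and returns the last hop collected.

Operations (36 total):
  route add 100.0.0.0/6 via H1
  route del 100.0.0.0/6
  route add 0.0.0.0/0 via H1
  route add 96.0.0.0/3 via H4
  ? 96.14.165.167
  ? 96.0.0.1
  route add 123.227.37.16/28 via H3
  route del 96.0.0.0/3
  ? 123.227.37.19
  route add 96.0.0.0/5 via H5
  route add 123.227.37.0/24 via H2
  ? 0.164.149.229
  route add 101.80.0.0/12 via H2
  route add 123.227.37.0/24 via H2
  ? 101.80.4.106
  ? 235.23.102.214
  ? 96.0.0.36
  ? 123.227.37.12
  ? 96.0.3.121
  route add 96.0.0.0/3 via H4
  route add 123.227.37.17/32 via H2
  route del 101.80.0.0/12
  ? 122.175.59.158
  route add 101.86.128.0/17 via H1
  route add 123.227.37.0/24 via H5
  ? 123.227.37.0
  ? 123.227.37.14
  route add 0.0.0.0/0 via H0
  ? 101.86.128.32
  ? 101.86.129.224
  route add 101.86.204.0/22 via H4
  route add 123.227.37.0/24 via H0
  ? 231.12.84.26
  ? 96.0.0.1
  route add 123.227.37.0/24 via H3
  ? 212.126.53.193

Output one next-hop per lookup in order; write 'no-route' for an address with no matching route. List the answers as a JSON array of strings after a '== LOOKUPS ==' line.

Process each operation:
  + 100.0.0.0/6 (H1) depth=6
  del 100.0.0.0/6 (clear depth 6)
  + 0.0.0.0/0 (H1) depth=0
  + 96.0.0.0/3 (H4) depth=3
  lookup 96.14.165.167: bits 01100 walk d0:H1→d1:-→d2:-→d3:H4→d4:-→d5:- -> H4
  lookup 96.0.0.1: bits 01100 walk d0:H1→d1:-→d2:-→d3:H4→d4:-→d5:- -> H4
  + 123.227.37.16/28 (H3) depth=28
  del 96.0.0.0/3 (clear depth 3)
  lookup 123.227.37.19: bits 0111101111100011001001010001 walk d0:H1→d1:-→d2:-→d3:-→d4:-→d5:-→d6:-→d7:-→d8:-→d9:-→d10:-→d11:-→d12:-→d13:-→d14:-→d15:-→d16:-→d17:-→d18:-→d19:-→d20:-→d21:-→d22:-→d23:-→d24:-→d25:-→d26:-→d27:-→d28:H3 -> H3
  + 96.0.0.0/5 (H5) depth=5
  + 123.227.37.0/24 (H2) depth=24
  lookup 0.164.149.229: bits 0 walk d0:H1→d1:- -> H1
  + 101.80.0.0/12 (H2) depth=12
  + 123.227.37.0/24 (H2) depth=24
  lookup 101.80.4.106: bits 011001010101 walk d0:H1→d1:-→d2:-→d3:-→d4:-→d5:H5→d6:-→d7:-→d8:-→d9:-→d10:-→d11:-→d12:H2 -> H2
  lookup 235.23.102.214: bits ε walk d0:H1 -> H1
  lookup 96.0.0.36: bits 01100 walk d0:H1→d1:-→d2:-→d3:-→d4:-→d5:H5 -> H5
  lookup 123.227.37.12: bits 011110111110001100100101000 walk d0:H1→d1:-→d2:-→d3:-→d4:-→d5:-→d6:-→d7:-→d8:-→d9:-→d10:-→d11:-→d12:-→d13:-→d14:-→d15:-→d16:-→d17:-→d18:-→d19:-→d20:-→d21:-→d22:-→d23:-→d24:H2→d25:-→d26:-→d27:- -> H2
  lookup 96.0.3.121: bits 01100 walk d0:H1→d1:-→d2:-→d3:-→d4:-→d5:H5 -> H5
  + 96.0.0.0/3 (H4) depth=3
  + 123.227.37.17/32 (H2) depth=32
  del 101.80.0.0/12 (clear depth 12)
  lookup 122.175.59.158: bits 0111101 walk d0:H1→d1:-→d2:-→d3:H4→d4:-→d5:-→d6:-→d7:- -> H4
  + 101.86.128.0/17 (H1) depth=17
  + 123.227.37.0/24 (H5) depth=24
  lookup 123.227.37.0: bits 011110111110001100100101000 walk d0:H1→d1:-→d2:-→d3:H4→d4:-→d5:-→d6:-→d7:-→d8:-→d9:-→d10:-→d11:-→d12:-→d13:-→d14:-→d15:-→d16:-→d17:-→d18:-→d19:-→d20:-→d21:-→d22:-→d23:-→d24:H5→d25:-→d26:-→d27:- -> H5
  lookup 123.227.37.14: bits 011110111110001100100101000 walk d0:H1→d1:-→d2:-→d3:H4→d4:-→d5:-→d6:-→d7:-→d8:-→d9:-→d10:-→d11:-→d12:-→d13:-→d14:-→d15:-→d16:-→d17:-→d18:-→d19:-→d20:-→d21:-→d22:-→d23:-→d24:H5→d25:-→d26:-→d27:- -> H5
  + 0.0.0.0/0 (H0) depth=0
  lookup 101.86.128.32: bits 01100101010101101 walk d0:H0→d1:-→d2:-→d3:H4→d4:-→d5:H5→d6:-→d7:-→d8:-→d9:-→d10:-→d11:-→d12:-→d13:-→d14:-→d15:-→d16:-→d17:H1 -> H1
  lookup 101.86.129.224: bits 01100101010101101 walk d0:H0→d1:-→d2:-→d3:H4→d4:-→d5:H5→d6:-→d7:-→d8:-→d9:-→d10:-→d11:-→d12:-→d13:-→d14:-→d15:-→d16:-→d17:H1 -> H1
  + 101.86.204.0/22 (H4) depth=22
  + 123.227.37.0/24 (H0) depth=24
  lookup 231.12.84.26: bits ε walk d0:H0 -> H0
  lookup 96.0.0.1: bits 01100 walk d0:H0→d1:-→d2:-→d3:H4→d4:-→d5:H5 -> H5
  + 123.227.37.0/24 (H3) depth=24
  lookup 212.126.53.193: bits ε walk d0:H0 -> H0

== LOOKUPS ==
["H4","H4","H3","H1","H2","H1","H5","H2","H5","H4","H5","H5","H1","H1","H0","H5","H0"]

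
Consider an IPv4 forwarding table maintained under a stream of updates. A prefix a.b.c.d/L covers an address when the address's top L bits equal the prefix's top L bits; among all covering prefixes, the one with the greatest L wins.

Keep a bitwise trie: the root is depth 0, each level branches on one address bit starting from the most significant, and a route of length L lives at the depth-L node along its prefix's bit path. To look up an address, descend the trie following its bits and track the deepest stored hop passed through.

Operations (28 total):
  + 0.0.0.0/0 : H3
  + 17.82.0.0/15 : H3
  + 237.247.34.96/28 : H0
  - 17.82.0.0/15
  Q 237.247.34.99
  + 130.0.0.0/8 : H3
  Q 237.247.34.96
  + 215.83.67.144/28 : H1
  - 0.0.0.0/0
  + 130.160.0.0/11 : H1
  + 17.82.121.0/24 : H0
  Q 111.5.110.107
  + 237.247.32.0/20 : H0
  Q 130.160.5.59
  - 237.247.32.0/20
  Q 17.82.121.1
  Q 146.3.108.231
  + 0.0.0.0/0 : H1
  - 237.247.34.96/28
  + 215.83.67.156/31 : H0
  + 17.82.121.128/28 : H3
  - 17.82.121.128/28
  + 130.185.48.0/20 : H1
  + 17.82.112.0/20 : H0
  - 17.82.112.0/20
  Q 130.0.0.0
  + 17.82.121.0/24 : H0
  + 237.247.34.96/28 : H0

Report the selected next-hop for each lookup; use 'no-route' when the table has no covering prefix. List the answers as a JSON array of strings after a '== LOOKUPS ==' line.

Apply in order:
  + 0.0.0.0/0 (H3) depth=0
  + 17.82.0.0/15 (H3) depth=15
  + 237.247.34.96/28 (H0) depth=28
  del 17.82.0.0/15 (clear depth 15)
  Q 237.247.34.99: descend 1110110111110111001000100110 ; hops seen [H3,H0] ; pick H0
  + 130.0.0.0/8 (H3) depth=8
  Q 237.247.34.96: descend 1110110111110111001000100110 ; hops seen [H3,H0] ; pick H0
  + 215.83.67.144/28 (H1) depth=28
  del 0.0.0.0/0 (clear depth 0)
  + 130.160.0.0/11 (H1) depth=11
  + 17.82.121.0/24 (H0) depth=24
  Q 111.5.110.107: descend 0 ; hops seen [∅] ; pick no-route
  + 237.247.32.0/20 (H0) depth=20
  Q 130.160.5.59: descend 10000010101 ; hops seen [H3,H1] ; pick H1
  del 237.247.32.0/20 (clear depth 20)
  Q 17.82.121.1: descend 000100010101001001111001 ; hops seen [H0] ; pick H0
  Q 146.3.108.231: descend 100 ; hops seen [∅] ; pick no-route
  + 0.0.0.0/0 (H1) depth=0
  del 237.247.34.96/28 (clear depth 28)
  + 215.83.67.156/31 (H0) depth=31
  + 17.82.121.128/28 (H3) depth=28
  del 17.82.121.128/28 (clear depth 28)
  + 130.185.48.0/20 (H1) depth=20
  + 17.82.112.0/20 (H0) depth=20
  del 17.82.112.0/20 (clear depth 20)
  Q 130.0.0.0: descend 10000010 ; hops seen [H1,H3] ; pick H3
  + 17.82.121.0/24 (H0) depth=24
  + 237.247.34.96/28 (H0) depth=28

== LOOKUPS ==
["H0","H0","no-route","H1","H0","no-route","H3"]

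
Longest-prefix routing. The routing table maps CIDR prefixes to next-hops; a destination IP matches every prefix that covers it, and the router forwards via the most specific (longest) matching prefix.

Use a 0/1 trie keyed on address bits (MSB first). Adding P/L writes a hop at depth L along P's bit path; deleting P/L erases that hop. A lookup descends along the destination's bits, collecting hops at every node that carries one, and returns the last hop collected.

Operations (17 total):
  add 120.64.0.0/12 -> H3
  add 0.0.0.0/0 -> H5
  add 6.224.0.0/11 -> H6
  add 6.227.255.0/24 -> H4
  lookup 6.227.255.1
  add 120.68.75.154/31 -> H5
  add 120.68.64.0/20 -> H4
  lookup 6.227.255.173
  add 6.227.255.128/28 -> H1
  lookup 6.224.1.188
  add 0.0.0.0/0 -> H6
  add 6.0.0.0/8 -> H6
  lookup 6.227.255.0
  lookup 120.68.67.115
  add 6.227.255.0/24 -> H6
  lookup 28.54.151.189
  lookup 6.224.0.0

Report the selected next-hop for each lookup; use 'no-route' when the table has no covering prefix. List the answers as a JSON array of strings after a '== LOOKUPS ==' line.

Trace:
  + 120.64.0.0/12 (H3) depth=12
  + 0.0.0.0/0 (H5) depth=0
  + 6.224.0.0/11 (H6) depth=11
  + 6.227.255.0/24 (H4) depth=24
  ? 6.227.255.1  path d0:H5→d1:-→d2:-→d3:-→d4:-→d5:-→d6:-→d7:-→d8:-→d9:-→d10:-→d11:H6→d12:-→d13:-→d14:-→d15:-→d16:-→d17:-→d18:-→d19:-→d20:-→d21:-→d22:-→d23:-→d24:H4  best=H4
  + 120.68.75.154/31 (H5) depth=31
  + 120.68.64.0/20 (H4) depth=20
  ? 6.227.255.173  path d0:H5→d1:-→d2:-→d3:-→d4:-→d5:-→d6:-→d7:-→d8:-→d9:-→d10:-→d11:H6→d12:-→d13:-→d14:-→d15:-→d16:-→d17:-→d18:-→d19:-→d20:-→d21:-→d22:-→d23:-→d24:H4  best=H4
  + 6.227.255.128/28 (H1) depth=28
  ? 6.224.1.188  path d0:H5→d1:-→d2:-→d3:-→d4:-→d5:-→d6:-→d7:-→d8:-→d9:-→d10:-→d11:H6→d12:-→d13:-→d14:-  best=H6
  + 0.0.0.0/0 (H6) depth=0
  + 6.0.0.0/8 (H6) depth=8
  ? 6.227.255.0  path d0:H6→d1:-→d2:-→d3:-→d4:-→d5:-→d6:-→d7:-→d8:H6→d9:-→d10:-→d11:H6→d12:-→d13:-→d14:-→d15:-→d16:-→d17:-→d18:-→d19:-→d20:-→d21:-→d22:-→d23:-→d24:H4  best=H4
  ? 120.68.67.115  path d0:H6→d1:-→d2:-→d3:-→d4:-→d5:-→d6:-→d7:-→d8:-→d9:-→d10:-→d11:-→d12:H3→d13:-→d14:-→d15:-→d16:-→d17:-→d18:-→d19:-→d20:H4  best=H4
  + 6.227.255.0/24 (H6) depth=24
  ? 28.54.151.189  path d0:H6→d1:-→d2:-→d3:-  best=H6
  ? 6.224.0.0  path d0:H6→d1:-→d2:-→d3:-→d4:-→d5:-→d6:-→d7:-→d8:H6→d9:-→d10:-→d11:H6→d12:-→d13:-→d14:-  best=H6

== LOOKUPS ==
["H4","H4","H6","H4","H4","H6","H6"]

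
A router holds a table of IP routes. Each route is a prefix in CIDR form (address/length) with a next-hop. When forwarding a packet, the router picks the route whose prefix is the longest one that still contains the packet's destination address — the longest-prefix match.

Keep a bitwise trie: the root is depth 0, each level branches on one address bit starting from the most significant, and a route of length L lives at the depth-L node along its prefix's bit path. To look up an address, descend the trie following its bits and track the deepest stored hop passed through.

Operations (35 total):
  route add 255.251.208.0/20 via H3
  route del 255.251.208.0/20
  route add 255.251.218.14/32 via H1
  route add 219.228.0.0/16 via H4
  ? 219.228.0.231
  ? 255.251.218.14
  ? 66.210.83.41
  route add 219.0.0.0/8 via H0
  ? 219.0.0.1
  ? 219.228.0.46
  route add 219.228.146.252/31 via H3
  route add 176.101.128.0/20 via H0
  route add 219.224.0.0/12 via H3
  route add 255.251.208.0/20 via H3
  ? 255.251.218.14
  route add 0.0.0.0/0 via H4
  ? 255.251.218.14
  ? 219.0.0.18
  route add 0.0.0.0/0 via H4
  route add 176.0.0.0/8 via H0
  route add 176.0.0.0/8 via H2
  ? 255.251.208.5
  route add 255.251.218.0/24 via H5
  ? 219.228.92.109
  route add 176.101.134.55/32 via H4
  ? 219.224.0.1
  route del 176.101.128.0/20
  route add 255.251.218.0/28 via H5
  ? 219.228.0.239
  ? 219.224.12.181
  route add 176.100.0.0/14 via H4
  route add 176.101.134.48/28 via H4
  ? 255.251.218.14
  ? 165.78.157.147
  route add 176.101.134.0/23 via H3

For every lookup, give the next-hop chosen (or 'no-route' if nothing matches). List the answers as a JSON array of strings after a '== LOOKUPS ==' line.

Trace:
  add 255.251.208.0/20 -> H3 at depth 20
  - 255.251.208.0/20 clear@20
  add 255.251.218.14/32 -> H1 at depth 32
  add 219.228.0.0/16 -> H4 at depth 16
  Q 219.228.0.231: descend 1101101111100100 ; hops seen [H4] ; pick H4
  Q 255.251.218.14: descend 11111111111110111101101000001110 ; hops seen [H1] ; pick H1
  Q 66.210.83.41: descend ε ; hops seen [∅] ; pick no-route
  add 219.0.0.0/8 -> H0 at depth 8
  Q 219.0.0.1: descend 11011011 ; hops seen [H0] ; pick H0
  Q 219.228.0.46: descend 1101101111100100 ; hops seen [H0,H4] ; pick H4
  add 219.228.146.252/31 -> H3 at depth 31
  add 176.101.128.0/20 -> H0 at depth 20
  add 219.224.0.0/12 -> H3 at depth 12
  add 255.251.208.0/20 -> H3 at depth 20
  Q 255.251.218.14: descend 11111111111110111101101000001110 ; hops seen [H3,H1] ; pick H1
  add 0.0.0.0/0 -> H4 at depth 0
  Q 255.251.218.14: descend 11111111111110111101101000001110 ; hops seen [H4,H3,H1] ; pick H1
  Q 219.0.0.18: descend 11011011 ; hops seen [H4,H0] ; pick H0
  add 0.0.0.0/0 -> H4 at depth 0
  add 176.0.0.0/8 -> H0 at depth 8
  add 176.0.0.0/8 -> H2 at depth 8
  Q 255.251.208.5: descend 11111111111110111101 ; hops seen [H4,H3] ; pick H3
  add 255.251.218.0/24 -> H5 at depth 24
  Q 219.228.92.109: descend 1101101111100100 ; hops seen [H4,H0,H3,H4] ; pick H4
  add 176.101.134.55/32 -> H4 at depth 32
  Q 219.224.0.1: descend 1101101111100 ; hops seen [H4,H0,H3] ; pick H3
  - 176.101.128.0/20 clear@20
  add 255.251.218.0/28 -> H5 at depth 28
  Q 219.228.0.239: descend 1101101111100100 ; hops seen [H4,H0,H3,H4] ; pick H4
  Q 219.224.12.181: descend 1101101111100 ; hops seen [H4,H0,H3] ; pick H3
  add 176.100.0.0/14 -> H4 at depth 14
  add 176.101.134.48/28 -> H4 at depth 28
  Q 255.251.218.14: descend 11111111111110111101101000001110 ; hops seen [H4,H3,H5,H5,H1] ; pick H1
  Q 165.78.157.147: descend 101 ; hops seen [H4] ; pick H4
  add 176.101.134.0/23 -> H3 at depth 23

== LOOKUPS ==
["H4","H1","no-route","H0","H4","H1","H1","H0","H3","H4","H3","H4","H3","H1","H4"]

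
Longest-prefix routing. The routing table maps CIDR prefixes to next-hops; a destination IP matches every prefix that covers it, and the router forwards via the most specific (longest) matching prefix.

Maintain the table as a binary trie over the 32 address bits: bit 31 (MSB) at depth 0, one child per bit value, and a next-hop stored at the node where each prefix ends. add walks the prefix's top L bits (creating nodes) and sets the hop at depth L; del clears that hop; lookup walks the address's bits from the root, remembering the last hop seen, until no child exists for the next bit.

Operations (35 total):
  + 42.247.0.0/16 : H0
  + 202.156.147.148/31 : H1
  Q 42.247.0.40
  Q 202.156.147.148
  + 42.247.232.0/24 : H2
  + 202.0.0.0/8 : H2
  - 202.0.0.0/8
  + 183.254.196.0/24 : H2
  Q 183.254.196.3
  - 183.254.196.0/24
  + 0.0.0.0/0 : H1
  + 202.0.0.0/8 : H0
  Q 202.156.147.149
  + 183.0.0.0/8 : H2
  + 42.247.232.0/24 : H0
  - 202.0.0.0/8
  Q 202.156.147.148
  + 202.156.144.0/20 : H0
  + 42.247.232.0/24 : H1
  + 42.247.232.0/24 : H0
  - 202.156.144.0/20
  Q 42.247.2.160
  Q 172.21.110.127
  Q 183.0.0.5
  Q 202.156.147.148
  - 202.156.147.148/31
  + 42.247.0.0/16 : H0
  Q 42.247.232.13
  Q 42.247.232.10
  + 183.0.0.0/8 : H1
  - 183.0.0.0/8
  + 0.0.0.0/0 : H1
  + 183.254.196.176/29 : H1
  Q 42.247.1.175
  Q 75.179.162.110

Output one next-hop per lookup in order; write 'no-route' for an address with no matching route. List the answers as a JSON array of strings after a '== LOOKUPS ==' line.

Apply in order:
  + 42.247.0.0/16 (H0) depth=16
  + 202.156.147.148/31 (H1) depth=31
  Q 42.247.0.40: descend 0010101011110111 ; hops seen [H0] ; pick H0
  Q 202.156.147.148: descend 1100101010011100100100111001010 ; hops seen [H1] ; pick H1
  + 42.247.232.0/24 (H2) depth=24
  + 202.0.0.0/8 (H2) depth=8
  del 202.0.0.0/8 (clear depth 8)
  + 183.254.196.0/24 (H2) depth=24
  Q 183.254.196.3: descend 101101111111111011000100 ; hops seen [H2] ; pick H2
  del 183.254.196.0/24 (clear depth 24)
  + 0.0.0.0/0 (H1) depth=0
  + 202.0.0.0/8 (H0) depth=8
  Q 202.156.147.149: descend 1100101010011100100100111001010 ; hops seen [H1,H0,H1] ; pick H1
  + 183.0.0.0/8 (H2) depth=8
  + 42.247.232.0/24 (H0) depth=24
  del 202.0.0.0/8 (clear depth 8)
  Q 202.156.147.148: descend 1100101010011100100100111001010 ; hops seen [H1,H1] ; pick H1
  + 202.156.144.0/20 (H0) depth=20
  + 42.247.232.0/24 (H1) depth=24
  + 42.247.232.0/24 (H0) depth=24
  del 202.156.144.0/20 (clear depth 20)
  Q 42.247.2.160: descend 0010101011110111 ; hops seen [H1,H0] ; pick H0
  Q 172.21.110.127: descend 101 ; hops seen [H1] ; pick H1
  Q 183.0.0.5: descend 10110111 ; hops seen [H1,H2] ; pick H2
  Q 202.156.147.148: descend 1100101010011100100100111001010 ; hops seen [H1,H1] ; pick H1
  del 202.156.147.148/31 (clear depth 31)
  + 42.247.0.0/16 (H0) depth=16
  Q 42.247.232.13: descend 001010101111011111101000 ; hops seen [H1,H0,H0] ; pick H0
  Q 42.247.232.10: descend 001010101111011111101000 ; hops seen [H1,H0,H0] ; pick H0
  + 183.0.0.0/8 (H1) depth=8
  del 183.0.0.0/8 (clear depth 8)
  + 0.0.0.0/0 (H1) depth=0
  + 183.254.196.176/29 (H1) depth=29
  Q 42.247.1.175: descend 0010101011110111 ; hops seen [H1,H0] ; pick H0
  Q 75.179.162.110: descend 0 ; hops seen [H1] ; pick H1

== LOOKUPS ==
["H0","H1","H2","H1","H1","H0","H1","H2","H1","H0","H0","H0","H1"]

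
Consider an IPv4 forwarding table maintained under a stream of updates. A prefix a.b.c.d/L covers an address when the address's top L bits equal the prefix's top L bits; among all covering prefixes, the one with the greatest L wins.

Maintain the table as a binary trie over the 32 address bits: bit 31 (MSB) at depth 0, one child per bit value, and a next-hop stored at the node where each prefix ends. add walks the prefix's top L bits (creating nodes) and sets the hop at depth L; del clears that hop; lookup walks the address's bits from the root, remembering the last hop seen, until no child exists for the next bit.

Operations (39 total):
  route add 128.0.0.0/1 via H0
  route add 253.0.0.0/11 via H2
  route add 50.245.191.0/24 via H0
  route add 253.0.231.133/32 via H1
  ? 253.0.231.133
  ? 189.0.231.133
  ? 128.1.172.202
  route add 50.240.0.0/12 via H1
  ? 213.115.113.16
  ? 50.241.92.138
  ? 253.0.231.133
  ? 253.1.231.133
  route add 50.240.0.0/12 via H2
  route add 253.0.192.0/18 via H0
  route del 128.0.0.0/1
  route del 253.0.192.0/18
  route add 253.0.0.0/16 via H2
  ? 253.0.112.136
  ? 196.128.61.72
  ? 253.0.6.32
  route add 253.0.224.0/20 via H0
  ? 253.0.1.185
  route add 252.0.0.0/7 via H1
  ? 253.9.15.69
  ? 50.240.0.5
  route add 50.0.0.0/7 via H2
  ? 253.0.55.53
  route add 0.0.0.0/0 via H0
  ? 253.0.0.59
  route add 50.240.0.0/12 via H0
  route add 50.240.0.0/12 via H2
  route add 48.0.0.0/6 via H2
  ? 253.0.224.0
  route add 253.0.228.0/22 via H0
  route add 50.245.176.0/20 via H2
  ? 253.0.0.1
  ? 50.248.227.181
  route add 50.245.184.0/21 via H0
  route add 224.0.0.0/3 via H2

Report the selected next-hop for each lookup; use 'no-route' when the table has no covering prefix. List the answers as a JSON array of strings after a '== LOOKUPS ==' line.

Apply in order:
  add 128.0.0.0/1 -> H0 at depth 1
  add 253.0.0.0/11 -> H2 at depth 11
  add 50.245.191.0/24 -> H0 at depth 24
  add 253.0.231.133/32 -> H1 at depth 32
  lookup 253.0.231.133: bits 11111101000000001110011110000101 walk d0:-→d1:H0→d2:-→d3:-→d4:-→d5:-→d6:-→d7:-→d8:-→d9:-→d10:-→d11:H2→d12:-→d13:-→d14:-→d15:-→d16:-→d17:-→d18:-→d19:-→d20:-→d21:-→d22:-→d23:-→d24:-→d25:-→d26:-→d27:-→d28:-→d29:-→d30:-→d31:-→d32:H1 -> H1
  lookup 189.0.231.133: bits 1 walk d0:-→d1:H0 -> H0
  lookup 128.1.172.202: bits 1 walk d0:-→d1:H0 -> H0
  add 50.240.0.0/12 -> H1 at depth 12
  lookup 213.115.113.16: bits 11 walk d0:-→d1:H0→d2:- -> H0
  lookup 50.241.92.138: bits 0011001011110 walk d0:-→d1:-→d2:-→d3:-→d4:-→d5:-→d6:-→d7:-→d8:-→d9:-→d10:-→d11:-→d12:H1→d13:- -> H1
  lookup 253.0.231.133: bits 11111101000000001110011110000101 walk d0:-→d1:H0→d2:-→d3:-→d4:-→d5:-→d6:-→d7:-→d8:-→d9:-→d10:-→d11:H2→d12:-→d13:-→d14:-→d15:-→d16:-→d17:-→d18:-→d19:-→d20:-→d21:-→d22:-→d23:-→d24:-→d25:-→d26:-→d27:-→d28:-→d29:-→d30:-→d31:-→d32:H1 -> H1
  lookup 253.1.231.133: bits 111111010000000 walk d0:-→d1:H0→d2:-→d3:-→d4:-→d5:-→d6:-→d7:-→d8:-→d9:-→d10:-→d11:H2→d12:-→d13:-→d14:-→d15:- -> H2
  add 50.240.0.0/12 -> H2 at depth 12
  add 253.0.192.0/18 -> H0 at depth 18
  del 128.0.0.0/1 (clear depth 1)
  del 253.0.192.0/18 (clear depth 18)
  add 253.0.0.0/16 -> H2 at depth 16
  lookup 253.0.112.136: bits 1111110100000000 walk d0:-→d1:-→d2:-→d3:-→d4:-→d5:-→d6:-→d7:-→d8:-→d9:-→d10:-→d11:H2→d12:-→d13:-→d14:-→d15:-→d16:H2 -> H2
  lookup 196.128.61.72: bits 11 walk d0:-→d1:-→d2:- -> no-route
  lookup 253.0.6.32: bits 1111110100000000 walk d0:-→d1:-→d2:-→d3:-→d4:-→d5:-→d6:-→d7:-→d8:-→d9:-→d10:-→d11:H2→d12:-→d13:-→d14:-→d15:-→d16:H2 -> H2
  add 253.0.224.0/20 -> H0 at depth 20
  lookup 253.0.1.185: bits 1111110100000000 walk d0:-→d1:-→d2:-→d3:-→d4:-→d5:-→d6:-→d7:-→d8:-→d9:-→d10:-→d11:H2→d12:-→d13:-→d14:-→d15:-→d16:H2 -> H2
  add 252.0.0.0/7 -> H1 at depth 7
  lookup 253.9.15.69: bits 111111010000 walk d0:-→d1:-→d2:-→d3:-→d4:-→d5:-→d6:-→d7:H1→d8:-→d9:-→d10:-→d11:H2→d12:- -> H2
  lookup 50.240.0.5: bits 0011001011110 walk d0:-→d1:-→d2:-→d3:-→d4:-→d5:-→d6:-→d7:-→d8:-→d9:-→d10:-→d11:-→d12:H2→d13:- -> H2
  add 50.0.0.0/7 -> H2 at depth 7
  lookup 253.0.55.53: bits 1111110100000000 walk d0:-→d1:-→d2:-→d3:-→d4:-→d5:-→d6:-→d7:H1→d8:-→d9:-→d10:-→d11:H2→d12:-→d13:-→d14:-→d15:-→d16:H2 -> H2
  add 0.0.0.0/0 -> H0 at depth 0
  lookup 253.0.0.59: bits 1111110100000000 walk d0:H0→d1:-→d2:-→d3:-→d4:-→d5:-→d6:-→d7:H1→d8:-→d9:-→d10:-→d11:H2→d12:-→d13:-→d14:-→d15:-→d16:H2 -> H2
  add 50.240.0.0/12 -> H0 at depth 12
  add 50.240.0.0/12 -> H2 at depth 12
  add 48.0.0.0/6 -> H2 at depth 6
  lookup 253.0.224.0: bits 111111010000000011100 walk d0:H0→d1:-→d2:-→d3:-→d4:-→d5:-→d6:-→d7:H1→d8:-→d9:-→d10:-→d11:H2→d12:-→d13:-→d14:-→d15:-→d16:H2→d17:-→d18:-→d19:-→d20:H0→d21:- -> H0
  add 253.0.228.0/22 -> H0 at depth 22
  add 50.245.176.0/20 -> H2 at depth 20
  lookup 253.0.0.1: bits 1111110100000000 walk d0:H0→d1:-→d2:-→d3:-→d4:-→d5:-→d6:-→d7:H1→d8:-→d9:-→d10:-→d11:H2→d12:-→d13:-→d14:-→d15:-→d16:H2 -> H2
  lookup 50.248.227.181: bits 001100101111 walk d0:H0→d1:-→d2:-→d3:-→d4:-→d5:-→d6:H2→d7:H2→d8:-→d9:-→d10:-→d11:-→d12:H2 -> H2
  add 50.245.184.0/21 -> H0 at depth 21
  add 224.0.0.0/3 -> H2 at depth 3

== LOOKUPS ==
["H1","H0","H0","H0","H1","H1","H2","H2","no-route","H2","H2","H2","H2","H2","H2","H0","H2","H2"]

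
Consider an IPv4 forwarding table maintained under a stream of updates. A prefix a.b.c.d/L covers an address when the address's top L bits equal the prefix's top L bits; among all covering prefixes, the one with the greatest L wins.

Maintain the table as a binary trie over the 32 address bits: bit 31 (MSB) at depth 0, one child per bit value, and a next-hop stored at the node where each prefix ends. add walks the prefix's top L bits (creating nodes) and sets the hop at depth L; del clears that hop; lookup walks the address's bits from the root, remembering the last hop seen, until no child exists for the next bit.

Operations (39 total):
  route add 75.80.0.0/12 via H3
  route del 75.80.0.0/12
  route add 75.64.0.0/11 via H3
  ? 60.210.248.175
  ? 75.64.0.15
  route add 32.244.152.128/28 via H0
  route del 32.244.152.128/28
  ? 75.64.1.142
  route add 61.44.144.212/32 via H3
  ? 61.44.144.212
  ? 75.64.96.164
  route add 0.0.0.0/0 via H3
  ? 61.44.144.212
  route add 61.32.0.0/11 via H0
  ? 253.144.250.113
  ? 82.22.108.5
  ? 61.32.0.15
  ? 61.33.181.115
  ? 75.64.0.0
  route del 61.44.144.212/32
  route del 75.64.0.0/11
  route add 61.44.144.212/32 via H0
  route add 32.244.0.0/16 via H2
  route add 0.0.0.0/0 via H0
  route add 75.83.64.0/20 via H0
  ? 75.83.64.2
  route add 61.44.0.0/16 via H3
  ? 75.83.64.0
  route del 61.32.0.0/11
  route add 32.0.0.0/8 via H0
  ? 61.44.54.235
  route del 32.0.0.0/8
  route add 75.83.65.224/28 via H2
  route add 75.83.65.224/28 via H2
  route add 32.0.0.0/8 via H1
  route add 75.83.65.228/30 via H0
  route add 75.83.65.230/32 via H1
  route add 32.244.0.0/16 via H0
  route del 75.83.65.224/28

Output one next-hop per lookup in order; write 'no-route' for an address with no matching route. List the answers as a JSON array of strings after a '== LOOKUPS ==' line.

Process each operation:
  + 75.80.0.0/12 (H3) depth=12
  - 75.80.0.0/12 clear@12
  + 75.64.0.0/11 (H3) depth=11
  ? 60.210.248.175  path d0:-→d1:-  best=no-route
  ? 75.64.0.15  path d0:-→d1:-→d2:-→d3:-→d4:-→d5:-→d6:-→d7:-→d8:-→d9:-→d10:-→d11:H3  best=H3
  + 32.244.152.128/28 (H0) depth=28
  - 32.244.152.128/28 clear@28
  ? 75.64.1.142  path d0:-→d1:-→d2:-→d3:-→d4:-→d5:-→d6:-→d7:-→d8:-→d9:-→d10:-→d11:H3  best=H3
  + 61.44.144.212/32 (H3) depth=32
  ? 61.44.144.212  path d0:-→d1:-→d2:-→d3:-→d4:-→d5:-→d6:-→d7:-→d8:-→d9:-→d10:-→d11:-→d12:-→d13:-→d14:-→d15:-→d16:-→d17:-→d18:-→d19:-→d20:-→d21:-→d22:-→d23:-→d24:-→d25:-→d26:-→d27:-→d28:-→d29:-→d30:-→d31:-→d32:H3  best=H3
  ? 75.64.96.164  path d0:-→d1:-→d2:-→d3:-→d4:-→d5:-→d6:-→d7:-→d8:-→d9:-→d10:-→d11:H3  best=H3
  + 0.0.0.0/0 (H3) depth=0
  ? 61.44.144.212  path d0:H3→d1:-→d2:-→d3:-→d4:-→d5:-→d6:-→d7:-→d8:-→d9:-→d10:-→d11:-→d12:-→d13:-→d14:-→d15:-→d16:-→d17:-→d18:-→d19:-→d20:-→d21:-→d22:-→d23:-→d24:-→d25:-→d26:-→d27:-→d28:-→d29:-→d30:-→d31:-→d32:H3  best=H3
  + 61.32.0.0/11 (H0) depth=11
  ? 253.144.250.113  path d0:H3  best=H3
  ? 82.22.108.5  path d0:H3→d1:-→d2:-→d3:-  best=H3
  ? 61.32.0.15  path d0:H3→d1:-→d2:-→d3:-→d4:-→d5:-→d6:-→d7:-→d8:-→d9:-→d10:-→d11:H0→d12:-  best=H0
  ? 61.33.181.115  path d0:H3→d1:-→d2:-→d3:-→d4:-→d5:-→d6:-→d7:-→d8:-→d9:-→d10:-→d11:H0→d12:-  best=H0
  ? 75.64.0.0  path d0:H3→d1:-→d2:-→d3:-→d4:-→d5:-→d6:-→d7:-→d8:-→d9:-→d10:-→d11:H3  best=H3
  - 61.44.144.212/32 clear@32
  - 75.64.0.0/11 clear@11
  + 61.44.144.212/32 (H0) depth=32
  + 32.244.0.0/16 (H2) depth=16
  + 0.0.0.0/0 (H0) depth=0
  + 75.83.64.0/20 (H0) depth=20
  ? 75.83.64.2  path d0:H0→d1:-→d2:-→d3:-→d4:-→d5:-→d6:-→d7:-→d8:-→d9:-→d10:-→d11:-→d12:-→d13:-→d14:-→d15:-→d16:-→d17:-→d18:-→d19:-→d20:H0  best=H0
  + 61.44.0.0/16 (H3) depth=16
  ? 75.83.64.0  path d0:H0→d1:-→d2:-→d3:-→d4:-→d5:-→d6:-→d7:-→d8:-→d9:-→d10:-→d11:-→d12:-→d13:-→d14:-→d15:-→d16:-→d17:-→d18:-→d19:-→d20:H0  best=H0
  - 61.32.0.0/11 clear@11
  + 32.0.0.0/8 (H0) depth=8
  ? 61.44.54.235  path d0:H0→d1:-→d2:-→d3:-→d4:-→d5:-→d6:-→d7:-→d8:-→d9:-→d10:-→d11:-→d12:-→d13:-→d14:-→d15:-→d16:H3  best=H3
  - 32.0.0.0/8 clear@8
  + 75.83.65.224/28 (H2) depth=28
  + 75.83.65.224/28 (H2) depth=28
  + 32.0.0.0/8 (H1) depth=8
  + 75.83.65.228/30 (H0) depth=30
  + 75.83.65.230/32 (H1) depth=32
  + 32.244.0.0/16 (H0) depth=16
  - 75.83.65.224/28 clear@28

== LOOKUPS ==
["no-route","H3","H3","H3","H3","H3","H3","H3","H0","H0","H3","H0","H0","H3"]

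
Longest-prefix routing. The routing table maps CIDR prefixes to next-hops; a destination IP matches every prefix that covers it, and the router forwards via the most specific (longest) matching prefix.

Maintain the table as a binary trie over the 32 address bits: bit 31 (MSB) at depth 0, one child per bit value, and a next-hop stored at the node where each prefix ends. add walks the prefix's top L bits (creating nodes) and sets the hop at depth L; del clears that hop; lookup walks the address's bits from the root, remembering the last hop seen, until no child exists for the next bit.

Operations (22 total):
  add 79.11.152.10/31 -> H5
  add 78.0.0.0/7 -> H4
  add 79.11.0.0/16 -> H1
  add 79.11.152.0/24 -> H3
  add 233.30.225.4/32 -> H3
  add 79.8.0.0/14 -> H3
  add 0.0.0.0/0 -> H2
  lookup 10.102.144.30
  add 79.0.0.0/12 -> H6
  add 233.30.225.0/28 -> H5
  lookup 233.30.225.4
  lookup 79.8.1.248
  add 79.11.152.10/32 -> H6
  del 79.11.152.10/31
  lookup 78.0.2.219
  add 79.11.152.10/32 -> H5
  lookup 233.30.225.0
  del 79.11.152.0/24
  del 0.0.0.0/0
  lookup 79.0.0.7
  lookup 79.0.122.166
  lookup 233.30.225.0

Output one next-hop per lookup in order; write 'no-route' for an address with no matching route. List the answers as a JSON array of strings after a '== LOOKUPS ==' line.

Process each operation:
  add 79.11.152.10/31 -> H5 at depth 31
  add 78.0.0.0/7 -> H4 at depth 7
  add 79.11.0.0/16 -> H1 at depth 16
  add 79.11.152.0/24 -> H3 at depth 24
  add 233.30.225.4/32 -> H3 at depth 32
  add 79.8.0.0/14 -> H3 at depth 14
  add 0.0.0.0/0 -> H2 at depth 0
  Q 10.102.144.30: descend 0 ; hops seen [H2] ; pick H2
  add 79.0.0.0/12 -> H6 at depth 12
  add 233.30.225.0/28 -> H5 at depth 28
  Q 233.30.225.4: descend 11101001000111101110000100000100 ; hops seen [H2,H5,H3] ; pick H3
  Q 79.8.1.248: descend 01001111000010 ; hops seen [H2,H4,H6,H3] ; pick H3
  add 79.11.152.10/32 -> H6 at depth 32
  - 79.11.152.10/31 clear@31
  Q 78.0.2.219: descend 0100111 ; hops seen [H2,H4] ; pick H4
  add 79.11.152.10/32 -> H5 at depth 32
  Q 233.30.225.0: descend 11101001000111101110000100000 ; hops seen [H2,H5] ; pick H5
  - 79.11.152.0/24 clear@24
  - 0.0.0.0/0 clear@0
  Q 79.0.0.7: descend 010011110000 ; hops seen [H4,H6] ; pick H6
  Q 79.0.122.166: descend 010011110000 ; hops seen [H4,H6] ; pick H6
  Q 233.30.225.0: descend 11101001000111101110000100000 ; hops seen [H5] ; pick H5

== LOOKUPS ==
["H2","H3","H3","H4","H5","H6","H6","H5"]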